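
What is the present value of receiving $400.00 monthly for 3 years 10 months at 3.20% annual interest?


Present value of an ordinary annuity: PV = PMT × (1 − (1 + r)^(−n)) / r
Monthly rate r = 0.032/12 ≈ 0.00266667, n = 46
PV = $400.00 × (1 − (1 + 0.032/12)^(−46)) / (0.032/12)
PV = $400.00 × 43.236414
PV = $17,294.57

PV = PMT × (1-(1+r)^(-n))/r = $17,294.57


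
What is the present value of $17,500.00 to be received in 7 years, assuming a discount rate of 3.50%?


Present value formula: PV = FV / (1 + r)^t
PV = $17,500.00 / (1 + 0.035)^7
PV = $17,500.00 / 1.272279
PV = $13,754.84

PV = FV / (1 + r)^t = $13,754.84


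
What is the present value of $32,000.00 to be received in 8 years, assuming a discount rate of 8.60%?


Present value formula: PV = FV / (1 + r)^t
PV = $32,000.00 / (1 + 0.086)^8
PV = $32,000.00 / 1.934811
PV = $16,539.08

PV = FV / (1 + r)^t = $16,539.08


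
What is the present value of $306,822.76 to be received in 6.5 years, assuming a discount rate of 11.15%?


Present value formula: PV = FV / (1 + r)^t
PV = $306,822.76 / (1 + 0.1115)^6.5
PV = $306,822.76 / 1.9879778
PV = $154,339.13

PV = FV / (1 + r)^t = $154,339.13


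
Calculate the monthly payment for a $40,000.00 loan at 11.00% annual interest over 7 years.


Loan payment formula: PMT = PV × r / (1 − (1 + r)^(−n))
Monthly rate r = 0.11/12 ≈ 0.00916667, n = 84 months
Denominator: 1 − (1 + 0.11/12)^(−84) = 0.535360
PMT = $40,000.00 × (0.11/12) / 0.535360
PMT = $684.90 per month

PMT = PV × r / (1-(1+r)^(-n)) = $684.90/month


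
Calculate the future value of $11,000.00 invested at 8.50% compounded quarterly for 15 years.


Compound interest formula: A = P(1 + r/n)^(nt)
A = $11,000.00 × (1 + 0.085/4)^(4 × 15)
Growth factor: (1 + 0.085/4)^60 = 3.5312151
A = $11,000.00 × 3.5312151
A = $38,843.37

A = P(1 + r/n)^(nt) = $38,843.37


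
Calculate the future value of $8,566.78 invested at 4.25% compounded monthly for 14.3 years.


Compound interest formula: A = P(1 + r/n)^(nt)
A = $8,566.78 × (1 + 0.0425/12)^(12 × 14.3)
Growth factor: (1 + 0.0425/12)^171.6 = 1.8343245
A = $8,566.78 × 1.8343245
A = $15,714.25

A = P(1 + r/n)^(nt) = $15,714.25


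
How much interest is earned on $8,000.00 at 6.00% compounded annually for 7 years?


Compound interest earned = final amount − principal.
A = P(1 + r/n)^(nt) = $8,000.00 × (1 + 0.06/1)^(1 × 7) = $12,029.04
Interest = A − P = $12,029.04 − $8,000.00 = $4,029.04

Interest = A - P = $4,029.04


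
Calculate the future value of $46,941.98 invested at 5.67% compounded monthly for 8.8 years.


Compound interest formula: A = P(1 + r/n)^(nt)
A = $46,941.98 × (1 + 0.0567/12)^(12 × 8.8)
Growth factor: (1 + 0.0567/12)^105.6 = 1.64507324
A = $46,941.98 × 1.64507324
A = $77,223.00

A = P(1 + r/n)^(nt) = $77,223.00


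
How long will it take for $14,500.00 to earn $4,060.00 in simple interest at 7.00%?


Rearrange the simple interest formula for t:
I = P × r × t  ⇒  t = I / (P × r)
t = $4,060.00 / ($14,500.00 × 0.07)
t = 4

t = I/(P×r) = 4 years


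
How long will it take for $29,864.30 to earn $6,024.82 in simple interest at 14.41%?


Rearrange the simple interest formula for t:
I = P × r × t  ⇒  t = I / (P × r)
t = $6,024.82 / ($29,864.30 × 0.1441)
t = 1.4

t = I/(P×r) = 1.4 years


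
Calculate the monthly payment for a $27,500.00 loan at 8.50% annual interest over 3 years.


Loan payment formula: PMT = PV × r / (1 − (1 + r)^(−n))
Monthly rate r = 0.085/12 ≈ 0.00708333, n = 36 months
Denominator: 1 − (1 + 0.085/12)^(−36) = 0.224387
PMT = $27,500.00 × (0.085/12) / 0.224387
PMT = $868.11 per month

PMT = PV × r / (1-(1+r)^(-n)) = $868.11/month


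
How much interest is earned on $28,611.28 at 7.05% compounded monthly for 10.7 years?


Compound interest earned = final amount − principal.
A = P(1 + r/n)^(nt) = $28,611.28 × (1 + 0.0705/12)^(12 × 10.7) = $60,700.01
Interest = A − P = $60,700.01 − $28,611.28 = $32,088.73

Interest = A - P = $32,088.73


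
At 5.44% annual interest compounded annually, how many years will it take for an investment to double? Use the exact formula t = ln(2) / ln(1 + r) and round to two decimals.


Doubling condition: (1 + r)^t = 2
Take ln of both sides: t × ln(1 + r) = ln(2)
t = ln(2) / ln(1 + r)
t = 0.693147 / 0.052972
t = 13.09

t = ln(2) / ln(1 + r) = 13.09 years


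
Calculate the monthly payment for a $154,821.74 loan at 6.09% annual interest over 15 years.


Loan payment formula: PMT = PV × r / (1 − (1 + r)^(−n))
Monthly rate r = 0.0609/12 = 0.005075, n = 180 months
Denominator: 1 − (1 + 0.0609/12)^(−180) = 0.597954
PMT = $154,821.74 × (0.0609/12) / 0.597954
PMT = $1,314.01 per month

PMT = PV × r / (1-(1+r)^(-n)) = $1,314.01/month


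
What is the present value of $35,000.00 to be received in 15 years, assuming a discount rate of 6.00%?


Present value formula: PV = FV / (1 + r)^t
PV = $35,000.00 / (1 + 0.06)^15
PV = $35,000.00 / 2.396558
PV = $14,604.28

PV = FV / (1 + r)^t = $14,604.28


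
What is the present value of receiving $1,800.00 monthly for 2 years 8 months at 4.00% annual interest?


Present value of an ordinary annuity: PV = PMT × (1 − (1 + r)^(−n)) / r
Monthly rate r = 0.04/12 ≈ 0.00333333, n = 32
PV = $1,800.00 × (1 − (1 + 0.04/12)^(−32)) / (0.04/12)
PV = $1,800.00 × 30.304595
PV = $54,548.27

PV = PMT × (1-(1+r)^(-n))/r = $54,548.27


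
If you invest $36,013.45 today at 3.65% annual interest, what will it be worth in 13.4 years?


Future value formula: FV = PV × (1 + r)^t
FV = $36,013.45 × (1 + 0.0365)^13.4
FV = $36,013.45 × 1.6166973
FV = $58,222.85

FV = PV × (1 + r)^t = $58,222.85


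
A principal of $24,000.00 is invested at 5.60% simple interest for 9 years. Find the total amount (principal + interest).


Total amount formula: A = P(1 + rt) = P + P·r·t
Interest: I = P × r × t = $24,000.00 × 0.056 × 9 = $12,096.00
A = P + I = $24,000.00 + $12,096.00 = $36,096.00

A = P + I = P(1 + rt) = $36,096.00


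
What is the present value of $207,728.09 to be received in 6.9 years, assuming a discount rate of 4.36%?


Present value formula: PV = FV / (1 + r)^t
PV = $207,728.09 / (1 + 0.0436)^6.9
PV = $207,728.09 / 1.3424097
PV = $154,742.69

PV = FV / (1 + r)^t = $154,742.69


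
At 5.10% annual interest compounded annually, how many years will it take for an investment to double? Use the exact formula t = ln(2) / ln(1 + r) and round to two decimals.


Doubling condition: (1 + r)^t = 2
Take ln of both sides: t × ln(1 + r) = ln(2)
t = ln(2) / ln(1 + r)
t = 0.693147 / 0.049742
t = 13.93

t = ln(2) / ln(1 + r) = 13.93 years


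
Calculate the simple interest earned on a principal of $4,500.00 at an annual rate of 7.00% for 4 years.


Simple interest formula: I = P × r × t
I = $4,500.00 × 0.07 × 4
I = $1,260.00

I = P × r × t = $1,260.00


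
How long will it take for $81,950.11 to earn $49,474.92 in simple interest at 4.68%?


Rearrange the simple interest formula for t:
I = P × r × t  ⇒  t = I / (P × r)
t = $49,474.92 / ($81,950.11 × 0.0468)
t = 12.9

t = I/(P×r) = 12.9 years


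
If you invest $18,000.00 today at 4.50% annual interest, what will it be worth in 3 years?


Future value formula: FV = PV × (1 + r)^t
FV = $18,000.00 × (1 + 0.045)^3
FV = $18,000.00 × 1.141166
FV = $20,540.99

FV = PV × (1 + r)^t = $20,540.99


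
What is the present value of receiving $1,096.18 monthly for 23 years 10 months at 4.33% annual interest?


Present value of an ordinary annuity: PV = PMT × (1 − (1 + r)^(−n)) / r
Monthly rate r = 0.0433/12 ≈ 0.00360833, n = 286
PV = $1,096.18 × (1 − (1 + 0.0433/12)^(−286)) / (0.0433/12)
PV = $1,096.18 × 178.209144
PV = $195,349.30

PV = PMT × (1-(1+r)^(-n))/r = $195,349.30


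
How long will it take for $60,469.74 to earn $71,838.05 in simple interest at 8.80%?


Rearrange the simple interest formula for t:
I = P × r × t  ⇒  t = I / (P × r)
t = $71,838.05 / ($60,469.74 × 0.088)
t = 13.5

t = I/(P×r) = 13.5 years


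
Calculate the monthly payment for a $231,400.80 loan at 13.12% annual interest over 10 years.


Loan payment formula: PMT = PV × r / (1 − (1 + r)^(−n))
Monthly rate r = 0.1312/12 ≈ 0.01093333, n = 120 months
Denominator: 1 − (1 + 0.1312/12)^(−120) = 0.728795
PMT = $231,400.80 × (0.1312/12) / 0.728795
PMT = $3,471.46 per month

PMT = PV × r / (1-(1+r)^(-n)) = $3,471.46/month


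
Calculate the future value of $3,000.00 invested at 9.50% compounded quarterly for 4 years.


Compound interest formula: A = P(1 + r/n)^(nt)
A = $3,000.00 × (1 + 0.095/4)^(4 × 4)
Growth factor: (1 + 0.095/4)^16 = 1.455803
A = $3,000.00 × 1.455803
A = $4,367.41

A = P(1 + r/n)^(nt) = $4,367.41


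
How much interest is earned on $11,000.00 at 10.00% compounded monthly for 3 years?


Compound interest earned = final amount − principal.
A = P(1 + r/n)^(nt) = $11,000.00 × (1 + 0.1/12)^(12 × 3) = $14,830.00
Interest = A − P = $14,830.00 − $11,000.00 = $3,830.00

Interest = A - P = $3,830.00


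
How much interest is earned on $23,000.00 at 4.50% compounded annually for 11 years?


Compound interest earned = final amount − principal.
A = P(1 + r/n)^(nt) = $23,000.00 × (1 + 0.045/1)^(1 × 11) = $37,325.62
Interest = A − P = $37,325.62 − $23,000.00 = $14,325.62

Interest = A - P = $14,325.62


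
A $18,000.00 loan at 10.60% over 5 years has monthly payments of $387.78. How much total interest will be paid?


Total paid over the life of the loan = PMT × n.
Total paid = $387.78 × 60 = $23,266.80
Total interest = total paid − principal = $23,266.80 − $18,000.00 = $5,266.80

Total interest = (PMT × n) - PV = $5,266.80


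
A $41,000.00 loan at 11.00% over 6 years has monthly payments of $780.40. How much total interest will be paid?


Total paid over the life of the loan = PMT × n.
Total paid = $780.40 × 72 = $56,188.80
Total interest = total paid − principal = $56,188.80 − $41,000.00 = $15,188.80

Total interest = (PMT × n) - PV = $15,188.80


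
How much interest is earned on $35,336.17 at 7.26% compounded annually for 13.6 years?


Compound interest earned = final amount − principal.
A = P(1 + r/n)^(nt) = $35,336.17 × (1 + 0.0726/1)^(1 × 13.6) = $91,658.65
Interest = A − P = $91,658.65 − $35,336.17 = $56,322.48

Interest = A - P = $56,322.48


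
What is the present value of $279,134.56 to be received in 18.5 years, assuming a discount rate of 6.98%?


Present value formula: PV = FV / (1 + r)^t
PV = $279,134.56 / (1 + 0.0698)^18.5
PV = $279,134.56 / 3.484159
PV = $80,115.33

PV = FV / (1 + r)^t = $80,115.33


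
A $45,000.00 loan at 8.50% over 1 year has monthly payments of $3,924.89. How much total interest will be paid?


Total paid over the life of the loan = PMT × n.
Total paid = $3,924.89 × 12 = $47,098.68
Total interest = total paid − principal = $47,098.68 − $45,000.00 = $2,098.68

Total interest = (PMT × n) - PV = $2,098.68


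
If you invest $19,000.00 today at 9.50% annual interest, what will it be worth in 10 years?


Future value formula: FV = PV × (1 + r)^t
FV = $19,000.00 × (1 + 0.095)^10
FV = $19,000.00 × 2.4782276
FV = $47,086.32

FV = PV × (1 + r)^t = $47,086.32


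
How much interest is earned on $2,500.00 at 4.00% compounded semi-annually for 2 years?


Compound interest earned = final amount − principal.
A = P(1 + r/n)^(nt) = $2,500.00 × (1 + 0.04/2)^(2 × 2) = $2,706.08
Interest = A − P = $2,706.08 − $2,500.00 = $206.08

Interest = A - P = $206.08


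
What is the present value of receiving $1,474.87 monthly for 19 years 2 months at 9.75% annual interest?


Present value of an ordinary annuity: PV = PMT × (1 − (1 + r)^(−n)) / r
Monthly rate r = 0.0975/12 = 0.008125, n = 230
PV = $1,474.87 × (1 − (1 + 0.0975/12)^(−230)) / (0.0975/12)
PV = $1,474.87 × 103.940175
PV = $153,298.25

PV = PMT × (1-(1+r)^(-n))/r = $153,298.25


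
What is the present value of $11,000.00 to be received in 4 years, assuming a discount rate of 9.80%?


Present value formula: PV = FV / (1 + r)^t
PV = $11,000.00 / (1 + 0.098)^4
PV = $11,000.00 / 1.453481
PV = $7,568.04

PV = FV / (1 + r)^t = $7,568.04


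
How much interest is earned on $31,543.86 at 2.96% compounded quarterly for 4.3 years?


Compound interest earned = final amount − principal.
A = P(1 + r/n)^(nt) = $31,543.86 × (1 + 0.0296/4)^(4 × 4.3) = $35,808.68
Interest = A − P = $35,808.68 − $31,543.86 = $4,264.82

Interest = A - P = $4,264.82


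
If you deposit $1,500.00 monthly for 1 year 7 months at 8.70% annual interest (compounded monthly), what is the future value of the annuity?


Future value of an ordinary annuity: FV = PMT × ((1 + r)^n − 1) / r
Monthly rate r = 0.087/12 = 0.00725, n = 19
FV = $1,500.00 × ((1 + 0.087/12)^19 − 1) / (0.087/12)
FV = $1,500.00 × 20.292193
FV = $30,438.29

FV = PMT × ((1+r)^n - 1)/r = $30,438.29


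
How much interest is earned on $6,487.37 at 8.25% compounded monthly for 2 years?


Compound interest earned = final amount − principal.
A = P(1 + r/n)^(nt) = $6,487.37 × (1 + 0.0825/12)^(12 × 2) = $7,646.84
Interest = A − P = $7,646.84 − $6,487.37 = $1,159.47

Interest = A - P = $1,159.47


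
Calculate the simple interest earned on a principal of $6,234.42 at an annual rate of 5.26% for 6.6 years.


Simple interest formula: I = P × r × t
I = $6,234.42 × 0.0526 × 6.6
I = $2,164.34

I = P × r × t = $2,164.34


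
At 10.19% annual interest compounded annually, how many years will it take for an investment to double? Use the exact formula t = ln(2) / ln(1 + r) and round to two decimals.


Doubling condition: (1 + r)^t = 2
Take ln of both sides: t × ln(1 + r) = ln(2)
t = ln(2) / ln(1 + r)
t = 0.693147 / 0.097036
t = 7.14

t = ln(2) / ln(1 + r) = 7.14 years


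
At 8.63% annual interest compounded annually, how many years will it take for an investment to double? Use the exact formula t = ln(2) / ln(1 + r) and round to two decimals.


Doubling condition: (1 + r)^t = 2
Take ln of both sides: t × ln(1 + r) = ln(2)
t = ln(2) / ln(1 + r)
t = 0.693147 / 0.082777
t = 8.37

t = ln(2) / ln(1 + r) = 8.37 years


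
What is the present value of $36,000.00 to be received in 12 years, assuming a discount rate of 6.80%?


Present value formula: PV = FV / (1 + r)^t
PV = $36,000.00 / (1 + 0.068)^12
PV = $36,000.00 / 2.2021912
PV = $16,347.35

PV = FV / (1 + r)^t = $16,347.35


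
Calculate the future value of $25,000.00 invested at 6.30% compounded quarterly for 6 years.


Compound interest formula: A = P(1 + r/n)^(nt)
A = $25,000.00 × (1 + 0.063/4)^(4 × 6)
Growth factor: (1 + 0.063/4)^24 = 1.455070
A = $25,000.00 × 1.455070
A = $36,376.75

A = P(1 + r/n)^(nt) = $36,376.75


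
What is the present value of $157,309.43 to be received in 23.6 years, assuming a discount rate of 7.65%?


Present value formula: PV = FV / (1 + r)^t
PV = $157,309.43 / (1 + 0.0765)^23.6
PV = $157,309.43 / 5.695491
PV = $27,619.99

PV = FV / (1 + r)^t = $27,619.99


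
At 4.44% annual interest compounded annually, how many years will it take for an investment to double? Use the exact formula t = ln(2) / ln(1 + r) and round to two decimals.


Doubling condition: (1 + r)^t = 2
Take ln of both sides: t × ln(1 + r) = ln(2)
t = ln(2) / ln(1 + r)
t = 0.693147 / 0.043443
t = 15.96

t = ln(2) / ln(1 + r) = 15.96 years


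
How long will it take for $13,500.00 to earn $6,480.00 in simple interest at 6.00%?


Rearrange the simple interest formula for t:
I = P × r × t  ⇒  t = I / (P × r)
t = $6,480.00 / ($13,500.00 × 0.06)
t = 8

t = I/(P×r) = 8 years


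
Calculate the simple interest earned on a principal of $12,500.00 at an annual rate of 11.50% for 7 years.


Simple interest formula: I = P × r × t
I = $12,500.00 × 0.115 × 7
I = $10,062.50

I = P × r × t = $10,062.50


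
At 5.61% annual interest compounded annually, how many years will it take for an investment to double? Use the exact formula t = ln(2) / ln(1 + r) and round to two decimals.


Doubling condition: (1 + r)^t = 2
Take ln of both sides: t × ln(1 + r) = ln(2)
t = ln(2) / ln(1 + r)
t = 0.693147 / 0.054583
t = 12.70

t = ln(2) / ln(1 + r) = 12.70 years


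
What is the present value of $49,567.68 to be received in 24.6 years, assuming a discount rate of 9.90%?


Present value formula: PV = FV / (1 + r)^t
PV = $49,567.68 / (1 + 0.099)^24.6
PV = $49,567.68 / 10.198663
PV = $4,860.21

PV = FV / (1 + r)^t = $4,860.21


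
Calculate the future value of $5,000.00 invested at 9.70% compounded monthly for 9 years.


Compound interest formula: A = P(1 + r/n)^(nt)
A = $5,000.00 × (1 + 0.097/12)^(12 × 9)
Growth factor: (1 + 0.097/12)^108 = 2.3856951
A = $5,000.00 × 2.3856951
A = $11,928.48

A = P(1 + r/n)^(nt) = $11,928.48


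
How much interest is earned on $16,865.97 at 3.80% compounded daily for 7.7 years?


Compound interest earned = final amount − principal.
A = P(1 + r/n)^(nt) = $16,865.97 × (1 + 0.038/365)^(365 × 7.7) = $22,598.48
Interest = A − P = $22,598.48 − $16,865.97 = $5,732.51

Interest = A - P = $5,732.51


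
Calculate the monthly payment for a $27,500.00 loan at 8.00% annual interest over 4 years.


Loan payment formula: PMT = PV × r / (1 − (1 + r)^(−n))
Monthly rate r = 0.08/12 ≈ 0.00666667, n = 48 months
Denominator: 1 − (1 + 0.08/12)^(−48) = 0.273079
PMT = $27,500.00 × (0.08/12) / 0.273079
PMT = $671.36 per month

PMT = PV × r / (1-(1+r)^(-n)) = $671.36/month


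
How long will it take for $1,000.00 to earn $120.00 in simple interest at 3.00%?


Rearrange the simple interest formula for t:
I = P × r × t  ⇒  t = I / (P × r)
t = $120.00 / ($1,000.00 × 0.03)
t = 4

t = I/(P×r) = 4 years


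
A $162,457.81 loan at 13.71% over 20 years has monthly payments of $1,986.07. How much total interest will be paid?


Total paid over the life of the loan = PMT × n.
Total paid = $1,986.07 × 240 = $476,656.80
Total interest = total paid − principal = $476,656.80 − $162,457.81 = $314,198.99

Total interest = (PMT × n) - PV = $314,198.99


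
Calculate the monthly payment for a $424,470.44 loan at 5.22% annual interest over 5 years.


Loan payment formula: PMT = PV × r / (1 − (1 + r)^(−n))
Monthly rate r = 0.0522/12 = 0.00435, n = 60 months
Denominator: 1 − (1 + 0.0522/12)^(−60) = 0.229283
PMT = $424,470.44 × (0.0522/12) / 0.229283
PMT = $8,053.13 per month

PMT = PV × r / (1-(1+r)^(-n)) = $8,053.13/month


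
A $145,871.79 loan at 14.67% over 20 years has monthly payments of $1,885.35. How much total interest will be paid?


Total paid over the life of the loan = PMT × n.
Total paid = $1,885.35 × 240 = $452,484.00
Total interest = total paid − principal = $452,484.00 − $145,871.79 = $306,612.21

Total interest = (PMT × n) - PV = $306,612.21


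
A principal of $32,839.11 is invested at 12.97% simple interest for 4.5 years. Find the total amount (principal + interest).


Total amount formula: A = P(1 + rt) = P + P·r·t
Interest: I = P × r × t = $32,839.11 × 0.1297 × 4.5 = $19,166.55
A = P + I = $32,839.11 + $19,166.55 = $52,005.66

A = P + I = P(1 + rt) = $52,005.66


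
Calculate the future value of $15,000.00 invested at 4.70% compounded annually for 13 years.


Compound interest formula: A = P(1 + r/n)^(nt)
A = $15,000.00 × (1 + 0.047/1)^(1 × 13)
Growth factor: (1 + 0.047/1)^13 = 1.8167989
A = $15,000.00 × 1.8167989
A = $27,251.98

A = P(1 + r/n)^(nt) = $27,251.98


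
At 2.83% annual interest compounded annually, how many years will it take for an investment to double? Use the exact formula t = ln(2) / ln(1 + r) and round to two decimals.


Doubling condition: (1 + r)^t = 2
Take ln of both sides: t × ln(1 + r) = ln(2)
t = ln(2) / ln(1 + r)
t = 0.693147 / 0.027907
t = 24.84

t = ln(2) / ln(1 + r) = 24.84 years


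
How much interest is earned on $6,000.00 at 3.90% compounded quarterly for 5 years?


Compound interest earned = final amount − principal.
A = P(1 + r/n)^(nt) = $6,000.00 × (1 + 0.039/4)^(4 × 5) = $7,284.98
Interest = A − P = $7,284.98 − $6,000.00 = $1,284.98

Interest = A - P = $1,284.98


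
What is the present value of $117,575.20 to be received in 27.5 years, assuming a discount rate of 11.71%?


Present value formula: PV = FV / (1 + r)^t
PV = $117,575.20 / (1 + 0.1171)^27.5
PV = $117,575.20 / 21.015098
PV = $5,594.80

PV = FV / (1 + r)^t = $5,594.80


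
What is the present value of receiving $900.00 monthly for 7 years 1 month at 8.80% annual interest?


Present value of an ordinary annuity: PV = PMT × (1 − (1 + r)^(−n)) / r
Monthly rate r = 0.088/12 ≈ 0.00733333, n = 85
PV = $900.00 × (1 − (1 + 0.088/12)^(−85)) / (0.088/12)
PV = $900.00 × 63.085212
PV = $56,776.69

PV = PMT × (1-(1+r)^(-n))/r = $56,776.69


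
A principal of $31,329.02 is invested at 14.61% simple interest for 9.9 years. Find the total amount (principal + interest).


Total amount formula: A = P(1 + rt) = P + P·r·t
Interest: I = P × r × t = $31,329.02 × 0.1461 × 9.9 = $45,313.98
A = P + I = $31,329.02 + $45,313.98 = $76,643.00

A = P + I = P(1 + rt) = $76,643.00


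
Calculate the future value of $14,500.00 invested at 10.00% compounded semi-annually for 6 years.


Compound interest formula: A = P(1 + r/n)^(nt)
A = $14,500.00 × (1 + 0.1/2)^(2 × 6)
Growth factor: (1 + 0.1/2)^12 = 1.7958563
A = $14,500.00 × 1.7958563
A = $26,039.92

A = P(1 + r/n)^(nt) = $26,039.92


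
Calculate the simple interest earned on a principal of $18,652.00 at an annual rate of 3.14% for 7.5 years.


Simple interest formula: I = P × r × t
I = $18,652.00 × 0.0314 × 7.5
I = $4,392.55

I = P × r × t = $4,392.55


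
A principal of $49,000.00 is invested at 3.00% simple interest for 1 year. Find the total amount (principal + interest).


Total amount formula: A = P(1 + rt) = P + P·r·t
Interest: I = P × r × t = $49,000.00 × 0.03 × 1 = $1,470.00
A = P + I = $49,000.00 + $1,470.00 = $50,470.00

A = P + I = P(1 + rt) = $50,470.00


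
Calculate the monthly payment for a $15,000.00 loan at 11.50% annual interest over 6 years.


Loan payment formula: PMT = PV × r / (1 − (1 + r)^(−n))
Monthly rate r = 0.115/12 ≈ 0.00958333, n = 72 months
Denominator: 1 − (1 + 0.115/12)^(−72) = 0.496773
PMT = $15,000.00 × (0.115/12) / 0.496773
PMT = $289.37 per month

PMT = PV × r / (1-(1+r)^(-n)) = $289.37/month


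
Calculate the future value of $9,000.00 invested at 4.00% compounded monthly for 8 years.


Compound interest formula: A = P(1 + r/n)^(nt)
A = $9,000.00 × (1 + 0.04/12)^(12 × 8)
Growth factor: (1 + 0.04/12)^96 = 1.3763951
A = $9,000.00 × 1.3763951
A = $12,387.56

A = P(1 + r/n)^(nt) = $12,387.56


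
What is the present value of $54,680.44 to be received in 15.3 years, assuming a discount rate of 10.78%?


Present value formula: PV = FV / (1 + r)^t
PV = $54,680.44 / (1 + 0.1078)^15.3
PV = $54,680.44 / 4.789154
PV = $11,417.56

PV = FV / (1 + r)^t = $11,417.56


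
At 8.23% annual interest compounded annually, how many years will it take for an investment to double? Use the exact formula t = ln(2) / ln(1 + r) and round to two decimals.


Doubling condition: (1 + r)^t = 2
Take ln of both sides: t × ln(1 + r) = ln(2)
t = ln(2) / ln(1 + r)
t = 0.693147 / 0.079088
t = 8.76

t = ln(2) / ln(1 + r) = 8.76 years


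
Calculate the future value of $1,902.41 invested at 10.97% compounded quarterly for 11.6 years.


Compound interest formula: A = P(1 + r/n)^(nt)
A = $1,902.41 × (1 + 0.1097/4)^(4 × 11.6)
Growth factor: (1 + 0.1097/4)^46.4 = 3.509183
A = $1,902.41 × 3.509183
A = $6,675.90

A = P(1 + r/n)^(nt) = $6,675.90


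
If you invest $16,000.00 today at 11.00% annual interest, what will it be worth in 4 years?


Future value formula: FV = PV × (1 + r)^t
FV = $16,000.00 × (1 + 0.11)^4
FV = $16,000.00 × 1.5180704
FV = $24,289.13

FV = PV × (1 + r)^t = $24,289.13


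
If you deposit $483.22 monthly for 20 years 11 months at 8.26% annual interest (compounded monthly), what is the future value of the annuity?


Future value of an ordinary annuity: FV = PMT × ((1 + r)^n − 1) / r
Monthly rate r = 0.0826/12 ≈ 0.00688333, n = 251
FV = $483.22 × ((1 + 0.0826/12)^251 − 1) / (0.0826/12)
FV = $483.22 × 667.492907
FV = $322,545.92

FV = PMT × ((1+r)^n - 1)/r = $322,545.92


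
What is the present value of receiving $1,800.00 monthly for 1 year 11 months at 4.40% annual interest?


Present value of an ordinary annuity: PV = PMT × (1 − (1 + r)^(−n)) / r
Monthly rate r = 0.044/12 ≈ 0.00366667, n = 23
PV = $1,800.00 × (1 − (1 + 0.044/12)^(−23)) / (0.044/12)
PV = $1,800.00 × 22.018200
PV = $39,632.76

PV = PMT × (1-(1+r)^(-n))/r = $39,632.76


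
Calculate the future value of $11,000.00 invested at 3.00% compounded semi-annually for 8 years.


Compound interest formula: A = P(1 + r/n)^(nt)
A = $11,000.00 × (1 + 0.03/2)^(2 × 8)
Growth factor: (1 + 0.03/2)^16 = 1.2689855
A = $11,000.00 × 1.2689855
A = $13,958.84

A = P(1 + r/n)^(nt) = $13,958.84


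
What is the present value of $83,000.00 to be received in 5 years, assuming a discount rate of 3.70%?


Present value formula: PV = FV / (1 + r)^t
PV = $83,000.00 / (1 + 0.037)^5
PV = $83,000.00 / 1.199206
PV = $69,212.46

PV = FV / (1 + r)^t = $69,212.46


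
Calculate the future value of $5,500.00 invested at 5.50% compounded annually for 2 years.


Compound interest formula: A = P(1 + r/n)^(nt)
A = $5,500.00 × (1 + 0.055/1)^(1 × 2)
Growth factor: (1 + 0.055/1)^2 = 1.113025
A = $5,500.00 × 1.113025
A = $6,121.64

A = P(1 + r/n)^(nt) = $6,121.64


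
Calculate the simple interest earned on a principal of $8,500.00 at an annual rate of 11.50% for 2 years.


Simple interest formula: I = P × r × t
I = $8,500.00 × 0.115 × 2
I = $1,955.00

I = P × r × t = $1,955.00


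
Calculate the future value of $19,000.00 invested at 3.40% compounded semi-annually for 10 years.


Compound interest formula: A = P(1 + r/n)^(nt)
A = $19,000.00 × (1 + 0.034/2)^(2 × 10)
Growth factor: (1 + 0.034/2)^20 = 1.4009385
A = $19,000.00 × 1.4009385
A = $26,617.83

A = P(1 + r/n)^(nt) = $26,617.83


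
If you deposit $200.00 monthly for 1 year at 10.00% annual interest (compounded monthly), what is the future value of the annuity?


Future value of an ordinary annuity: FV = PMT × ((1 + r)^n − 1) / r
Monthly rate r = 0.1/12 ≈ 0.00833333, n = 12
FV = $200.00 × ((1 + 0.1/12)^12 − 1) / (0.1/12)
FV = $200.00 × 12.565568
FV = $2,513.11

FV = PMT × ((1+r)^n - 1)/r = $2,513.11


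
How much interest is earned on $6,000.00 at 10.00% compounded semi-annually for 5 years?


Compound interest earned = final amount − principal.
A = P(1 + r/n)^(nt) = $6,000.00 × (1 + 0.1/2)^(2 × 5) = $9,773.37
Interest = A − P = $9,773.37 − $6,000.00 = $3,773.37

Interest = A - P = $3,773.37


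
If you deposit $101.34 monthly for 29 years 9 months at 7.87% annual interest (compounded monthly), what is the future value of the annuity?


Future value of an ordinary annuity: FV = PMT × ((1 + r)^n − 1) / r
Monthly rate r = 0.0787/12 ≈ 0.00655833, n = 357
FV = $101.34 × ((1 + 0.0787/12)^357 − 1) / (0.0787/12)
FV = $101.34 × 1420.458813
FV = $143,949.30

FV = PMT × ((1+r)^n - 1)/r = $143,949.30


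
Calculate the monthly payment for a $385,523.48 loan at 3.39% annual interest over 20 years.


Loan payment formula: PMT = PV × r / (1 − (1 + r)^(−n))
Monthly rate r = 0.0339/12 = 0.002825, n = 240 months
Denominator: 1 − (1 + 0.0339/12)^(−240) = 0.491883
PMT = $385,523.48 × (0.0339/12) / 0.491883
PMT = $2,214.15 per month

PMT = PV × r / (1-(1+r)^(-n)) = $2,214.15/month


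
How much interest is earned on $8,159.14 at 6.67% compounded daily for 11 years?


Compound interest earned = final amount − principal.
A = P(1 + r/n)^(nt) = $8,159.14 × (1 + 0.0667/365)^(365 × 11) = $16,992.49
Interest = A − P = $16,992.49 − $8,159.14 = $8,833.35

Interest = A - P = $8,833.35


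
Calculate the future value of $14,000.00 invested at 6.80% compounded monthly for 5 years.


Compound interest formula: A = P(1 + r/n)^(nt)
A = $14,000.00 × (1 + 0.068/12)^(12 × 5)
Growth factor: (1 + 0.068/12)^60 = 1.403600
A = $14,000.00 × 1.403600
A = $19,650.40

A = P(1 + r/n)^(nt) = $19,650.40


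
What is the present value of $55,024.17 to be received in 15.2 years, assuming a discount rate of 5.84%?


Present value formula: PV = FV / (1 + r)^t
PV = $55,024.17 / (1 + 0.0584)^15.2
PV = $55,024.17 / 2.369613
PV = $23,220.74

PV = FV / (1 + r)^t = $23,220.74


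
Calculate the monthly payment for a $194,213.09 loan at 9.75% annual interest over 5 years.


Loan payment formula: PMT = PV × r / (1 − (1 + r)^(−n))
Monthly rate r = 0.0975/12 = 0.008125, n = 60 months
Denominator: 1 − (1 + 0.0975/12)^(−60) = 0.3846292
PMT = $194,213.09 × (0.0975/12) / 0.3846292
PMT = $4,102.60 per month

PMT = PV × r / (1-(1+r)^(-n)) = $4,102.60/month


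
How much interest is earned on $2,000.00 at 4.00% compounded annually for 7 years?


Compound interest earned = final amount − principal.
A = P(1 + r/n)^(nt) = $2,000.00 × (1 + 0.04/1)^(1 × 7) = $2,631.86
Interest = A − P = $2,631.86 − $2,000.00 = $631.86

Interest = A - P = $631.86


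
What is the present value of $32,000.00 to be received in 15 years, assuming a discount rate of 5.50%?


Present value formula: PV = FV / (1 + r)^t
PV = $32,000.00 / (1 + 0.055)^15
PV = $32,000.00 / 2.232476
PV = $14,333.86

PV = FV / (1 + r)^t = $14,333.86


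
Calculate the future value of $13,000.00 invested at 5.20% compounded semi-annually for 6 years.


Compound interest formula: A = P(1 + r/n)^(nt)
A = $13,000.00 × (1 + 0.052/2)^(2 × 6)
Growth factor: (1 + 0.052/2)^12 = 1.3607186
A = $13,000.00 × 1.3607186
A = $17,689.34

A = P(1 + r/n)^(nt) = $17,689.34


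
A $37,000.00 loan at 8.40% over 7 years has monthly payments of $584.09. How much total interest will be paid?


Total paid over the life of the loan = PMT × n.
Total paid = $584.09 × 84 = $49,063.56
Total interest = total paid − principal = $49,063.56 − $37,000.00 = $12,063.56

Total interest = (PMT × n) - PV = $12,063.56


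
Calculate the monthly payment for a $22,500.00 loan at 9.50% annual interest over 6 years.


Loan payment formula: PMT = PV × r / (1 − (1 + r)^(−n))
Monthly rate r = 0.095/12 ≈ 0.00791667, n = 72 months
Denominator: 1 − (1 + 0.095/12)^(−72) = 0.433204
PMT = $22,500.00 × (0.095/12) / 0.433204
PMT = $411.18 per month

PMT = PV × r / (1-(1+r)^(-n)) = $411.18/month


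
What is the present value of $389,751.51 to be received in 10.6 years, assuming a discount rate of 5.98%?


Present value formula: PV = FV / (1 + r)^t
PV = $389,751.51 / (1 + 0.0598)^10.6
PV = $389,751.51 / 1.85085971
PV = $210,578.63

PV = FV / (1 + r)^t = $210,578.63


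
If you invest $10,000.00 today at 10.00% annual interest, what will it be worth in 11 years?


Future value formula: FV = PV × (1 + r)^t
FV = $10,000.00 × (1 + 0.1)^11
FV = $10,000.00 × 2.853117
FV = $28,531.17

FV = PV × (1 + r)^t = $28,531.17


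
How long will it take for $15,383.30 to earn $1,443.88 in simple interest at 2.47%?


Rearrange the simple interest formula for t:
I = P × r × t  ⇒  t = I / (P × r)
t = $1,443.88 / ($15,383.30 × 0.0247)
t = 3.8

t = I/(P×r) = 3.8 years


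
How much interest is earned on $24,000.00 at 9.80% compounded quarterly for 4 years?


Compound interest earned = final amount − principal.
A = P(1 + r/n)^(nt) = $24,000.00 × (1 + 0.098/4)^(4 × 4) = $35,351.08
Interest = A − P = $35,351.08 − $24,000.00 = $11,351.08

Interest = A - P = $11,351.08


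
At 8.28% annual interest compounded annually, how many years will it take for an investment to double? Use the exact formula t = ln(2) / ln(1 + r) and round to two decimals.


Doubling condition: (1 + r)^t = 2
Take ln of both sides: t × ln(1 + r) = ln(2)
t = ln(2) / ln(1 + r)
t = 0.693147 / 0.079550
t = 8.71

t = ln(2) / ln(1 + r) = 8.71 years


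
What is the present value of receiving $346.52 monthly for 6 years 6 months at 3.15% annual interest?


Present value of an ordinary annuity: PV = PMT × (1 − (1 + r)^(−n)) / r
Monthly rate r = 0.0315/12 = 0.002625, n = 78
PV = $346.52 × (1 − (1 + 0.0315/12)^(−78)) / (0.0315/12)
PV = $346.52 × 70.449665
PV = $24,412.22

PV = PMT × (1-(1+r)^(-n))/r = $24,412.22


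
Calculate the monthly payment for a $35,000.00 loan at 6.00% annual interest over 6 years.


Loan payment formula: PMT = PV × r / (1 − (1 + r)^(−n))
Monthly rate r = 0.06/12 = 0.005, n = 72 months
Denominator: 1 − (1 + 0.06/12)^(−72) = 0.301698
PMT = $35,000.00 × (0.06/12) / 0.301698
PMT = $580.05 per month

PMT = PV × r / (1-(1+r)^(-n)) = $580.05/month


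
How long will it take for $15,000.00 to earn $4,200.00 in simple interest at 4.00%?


Rearrange the simple interest formula for t:
I = P × r × t  ⇒  t = I / (P × r)
t = $4,200.00 / ($15,000.00 × 0.04)
t = 7

t = I/(P×r) = 7 years


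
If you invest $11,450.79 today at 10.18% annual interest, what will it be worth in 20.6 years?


Future value formula: FV = PV × (1 + r)^t
FV = $11,450.79 × (1 + 0.1018)^20.6
FV = $11,450.79 × 7.367447
FV = $84,363.09

FV = PV × (1 + r)^t = $84,363.09


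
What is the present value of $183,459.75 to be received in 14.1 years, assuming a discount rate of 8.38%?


Present value formula: PV = FV / (1 + r)^t
PV = $183,459.75 / (1 + 0.0838)^14.1
PV = $183,459.75 / 3.1101617
PV = $58,987.21

PV = FV / (1 + r)^t = $58,987.21


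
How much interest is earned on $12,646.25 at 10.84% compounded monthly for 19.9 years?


Compound interest earned = final amount − principal.
A = P(1 + r/n)^(nt) = $12,646.25 × (1 + 0.1084/12)^(12 × 19.9) = $108,292.49
Interest = A − P = $108,292.49 − $12,646.25 = $95,646.24

Interest = A - P = $95,646.24


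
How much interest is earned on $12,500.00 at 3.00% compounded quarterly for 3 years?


Compound interest earned = final amount − principal.
A = P(1 + r/n)^(nt) = $12,500.00 × (1 + 0.03/4)^(4 × 3) = $13,672.59
Interest = A − P = $13,672.59 − $12,500.00 = $1,172.59

Interest = A - P = $1,172.59


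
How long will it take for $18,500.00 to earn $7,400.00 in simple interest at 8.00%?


Rearrange the simple interest formula for t:
I = P × r × t  ⇒  t = I / (P × r)
t = $7,400.00 / ($18,500.00 × 0.08)
t = 5

t = I/(P×r) = 5 years


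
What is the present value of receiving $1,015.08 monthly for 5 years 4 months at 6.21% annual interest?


Present value of an ordinary annuity: PV = PMT × (1 − (1 + r)^(−n)) / r
Monthly rate r = 0.0621/12 = 0.005175, n = 64
PV = $1,015.08 × (1 − (1 + 0.0621/12)^(−64)) / (0.0621/12)
PV = $1,015.08 × 54.362308
PV = $55,182.09

PV = PMT × (1-(1+r)^(-n))/r = $55,182.09


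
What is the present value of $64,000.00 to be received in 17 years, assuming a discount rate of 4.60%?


Present value formula: PV = FV / (1 + r)^t
PV = $64,000.00 / (1 + 0.046)^17
PV = $64,000.00 / 2.1480216
PV = $29,794.86

PV = FV / (1 + r)^t = $29,794.86


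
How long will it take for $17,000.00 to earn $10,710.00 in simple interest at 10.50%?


Rearrange the simple interest formula for t:
I = P × r × t  ⇒  t = I / (P × r)
t = $10,710.00 / ($17,000.00 × 0.105)
t = 6

t = I/(P×r) = 6 years


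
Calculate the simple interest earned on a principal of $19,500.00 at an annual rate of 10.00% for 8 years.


Simple interest formula: I = P × r × t
I = $19,500.00 × 0.1 × 8
I = $15,600.00

I = P × r × t = $15,600.00


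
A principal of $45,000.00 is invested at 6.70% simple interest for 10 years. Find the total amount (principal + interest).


Total amount formula: A = P(1 + rt) = P + P·r·t
Interest: I = P × r × t = $45,000.00 × 0.067 × 10 = $30,150.00
A = P + I = $45,000.00 + $30,150.00 = $75,150.00

A = P + I = P(1 + rt) = $75,150.00


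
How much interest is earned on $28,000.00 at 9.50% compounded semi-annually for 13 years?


Compound interest earned = final amount − principal.
A = P(1 + r/n)^(nt) = $28,000.00 × (1 + 0.095/2)^(2 × 13) = $93,575.65
Interest = A − P = $93,575.65 − $28,000.00 = $65,575.65

Interest = A - P = $65,575.65


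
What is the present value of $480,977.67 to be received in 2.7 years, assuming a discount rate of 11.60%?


Present value formula: PV = FV / (1 + r)^t
PV = $480,977.67 / (1 + 0.116)^2.7
PV = $480,977.67 / 1.34491032
PV = $357,628.06

PV = FV / (1 + r)^t = $357,628.06


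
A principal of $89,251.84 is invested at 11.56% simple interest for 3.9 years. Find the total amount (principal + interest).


Total amount formula: A = P(1 + rt) = P + P·r·t
Interest: I = P × r × t = $89,251.84 × 0.1156 × 3.9 = $40,238.30
A = P + I = $89,251.84 + $40,238.30 = $129,490.14

A = P + I = P(1 + rt) = $129,490.14


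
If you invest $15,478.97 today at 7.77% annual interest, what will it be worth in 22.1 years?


Future value formula: FV = PV × (1 + r)^t
FV = $15,478.97 × (1 + 0.0777)^22.1
FV = $15,478.97 × 5.2264068
FV = $80,899.39

FV = PV × (1 + r)^t = $80,899.39


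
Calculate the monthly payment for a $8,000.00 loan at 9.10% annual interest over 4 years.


Loan payment formula: PMT = PV × r / (1 − (1 + r)^(−n))
Monthly rate r = 0.091/12 ≈ 0.00758333, n = 48 months
Denominator: 1 − (1 + 0.091/12)^(−48) = 0.304154
PMT = $8,000.00 × (0.091/12) / 0.304154
PMT = $199.46 per month

PMT = PV × r / (1-(1+r)^(-n)) = $199.46/month


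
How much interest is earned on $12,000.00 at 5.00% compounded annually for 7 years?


Compound interest earned = final amount − principal.
A = P(1 + r/n)^(nt) = $12,000.00 × (1 + 0.05/1)^(1 × 7) = $16,885.21
Interest = A − P = $16,885.21 − $12,000.00 = $4,885.21

Interest = A - P = $4,885.21


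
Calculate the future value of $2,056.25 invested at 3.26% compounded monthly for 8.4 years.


Compound interest formula: A = P(1 + r/n)^(nt)
A = $2,056.25 × (1 + 0.0326/12)^(12 × 8.4)
Growth factor: (1 + 0.0326/12)^100.8 = 1.314516
A = $2,056.25 × 1.314516
A = $2,702.97

A = P(1 + r/n)^(nt) = $2,702.97


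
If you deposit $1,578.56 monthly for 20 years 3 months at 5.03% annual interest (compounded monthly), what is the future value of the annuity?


Future value of an ordinary annuity: FV = PMT × ((1 + r)^n − 1) / r
Monthly rate r = 0.0503/12 ≈ 0.00419167, n = 243
FV = $1,578.56 × ((1 + 0.0503/12)^243 − 1) / (0.0503/12)
FV = $1,578.56 × 420.681550
FV = $664,071.07

FV = PMT × ((1+r)^n - 1)/r = $664,071.07


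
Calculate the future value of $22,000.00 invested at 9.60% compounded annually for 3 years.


Compound interest formula: A = P(1 + r/n)^(nt)
A = $22,000.00 × (1 + 0.096/1)^(1 × 3)
Growth factor: (1 + 0.096/1)^3 = 1.3165327
A = $22,000.00 × 1.3165327
A = $28,963.72

A = P(1 + r/n)^(nt) = $28,963.72


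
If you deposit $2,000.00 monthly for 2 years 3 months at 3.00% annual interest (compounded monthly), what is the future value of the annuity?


Future value of an ordinary annuity: FV = PMT × ((1 + r)^n − 1) / r
Monthly rate r = 0.03/12 = 0.0025, n = 27
FV = $2,000.00 × ((1 + 0.03/12)^27 − 1) / (0.03/12)
FV = $2,000.00 × 27.896059
FV = $55,792.12

FV = PMT × ((1+r)^n - 1)/r = $55,792.12


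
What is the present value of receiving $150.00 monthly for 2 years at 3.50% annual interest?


Present value of an ordinary annuity: PV = PMT × (1 − (1 + r)^(−n)) / r
Monthly rate r = 0.035/12 ≈ 0.00291667, n = 24
PV = $150.00 × (1 − (1 + 0.035/12)^(−24)) / (0.035/12)
PV = $150.00 × 23.146690
PV = $3,472.00

PV = PMT × (1-(1+r)^(-n))/r = $3,472.00


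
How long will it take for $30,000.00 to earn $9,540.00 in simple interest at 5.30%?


Rearrange the simple interest formula for t:
I = P × r × t  ⇒  t = I / (P × r)
t = $9,540.00 / ($30,000.00 × 0.053)
t = 6

t = I/(P×r) = 6 years
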